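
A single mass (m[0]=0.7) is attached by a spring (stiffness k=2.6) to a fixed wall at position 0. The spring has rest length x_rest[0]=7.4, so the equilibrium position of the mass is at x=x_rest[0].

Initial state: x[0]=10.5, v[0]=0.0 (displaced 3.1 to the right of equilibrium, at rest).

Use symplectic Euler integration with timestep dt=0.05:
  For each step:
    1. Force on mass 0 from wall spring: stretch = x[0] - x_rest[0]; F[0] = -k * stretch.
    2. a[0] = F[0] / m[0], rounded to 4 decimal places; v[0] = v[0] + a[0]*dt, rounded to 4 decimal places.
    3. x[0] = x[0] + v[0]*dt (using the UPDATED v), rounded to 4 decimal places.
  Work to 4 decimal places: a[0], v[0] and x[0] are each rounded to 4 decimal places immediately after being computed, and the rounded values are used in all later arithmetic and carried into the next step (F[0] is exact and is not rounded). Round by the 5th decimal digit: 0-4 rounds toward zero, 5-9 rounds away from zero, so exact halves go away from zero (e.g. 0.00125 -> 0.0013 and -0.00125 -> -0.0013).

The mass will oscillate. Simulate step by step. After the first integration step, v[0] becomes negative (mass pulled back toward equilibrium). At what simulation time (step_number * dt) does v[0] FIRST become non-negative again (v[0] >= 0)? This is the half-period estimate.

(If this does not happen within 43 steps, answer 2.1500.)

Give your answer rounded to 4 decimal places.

Answer: 1.6500

Derivation:
Step 0: x=[10.5000] v=[0.0000]
Step 1: x=[10.4712] v=[-0.5757]
Step 2: x=[10.4139] v=[-1.1461]
Step 3: x=[10.3286] v=[-1.7058]
Step 4: x=[10.2161] v=[-2.2497]
Step 5: x=[10.0775] v=[-2.7727]
Step 6: x=[9.9140] v=[-3.2700]
Step 7: x=[9.7272] v=[-3.7369]
Step 8: x=[9.5187] v=[-4.1691]
Step 9: x=[9.2906] v=[-4.5626]
Step 10: x=[9.0449] v=[-4.9137]
Step 11: x=[8.7839] v=[-5.2192]
Step 12: x=[8.5101] v=[-5.4762]
Step 13: x=[8.2260] v=[-5.6824]
Step 14: x=[7.9342] v=[-5.8358]
Step 15: x=[7.6375] v=[-5.9350]
Step 16: x=[7.3385] v=[-5.9791]
Step 17: x=[7.0401] v=[-5.9677]
Step 18: x=[6.7451] v=[-5.9009]
Step 19: x=[6.4561] v=[-5.7793]
Step 20: x=[6.1759] v=[-5.6040]
Step 21: x=[5.9071] v=[-5.3767]
Step 22: x=[5.6521] v=[-5.0994]
Step 23: x=[5.4134] v=[-4.7748]
Step 24: x=[5.1931] v=[-4.4059]
Step 25: x=[4.9933] v=[-3.9960]
Step 26: x=[4.8159] v=[-3.5490]
Step 27: x=[4.6624] v=[-3.0691]
Step 28: x=[4.5344] v=[-2.5607]
Step 29: x=[4.4330] v=[-2.0285]
Step 30: x=[4.3591] v=[-1.4775]
Step 31: x=[4.3135] v=[-0.9128]
Step 32: x=[4.2965] v=[-0.3396]
Step 33: x=[4.3083] v=[0.2368]
First v>=0 after going negative at step 33, time=1.6500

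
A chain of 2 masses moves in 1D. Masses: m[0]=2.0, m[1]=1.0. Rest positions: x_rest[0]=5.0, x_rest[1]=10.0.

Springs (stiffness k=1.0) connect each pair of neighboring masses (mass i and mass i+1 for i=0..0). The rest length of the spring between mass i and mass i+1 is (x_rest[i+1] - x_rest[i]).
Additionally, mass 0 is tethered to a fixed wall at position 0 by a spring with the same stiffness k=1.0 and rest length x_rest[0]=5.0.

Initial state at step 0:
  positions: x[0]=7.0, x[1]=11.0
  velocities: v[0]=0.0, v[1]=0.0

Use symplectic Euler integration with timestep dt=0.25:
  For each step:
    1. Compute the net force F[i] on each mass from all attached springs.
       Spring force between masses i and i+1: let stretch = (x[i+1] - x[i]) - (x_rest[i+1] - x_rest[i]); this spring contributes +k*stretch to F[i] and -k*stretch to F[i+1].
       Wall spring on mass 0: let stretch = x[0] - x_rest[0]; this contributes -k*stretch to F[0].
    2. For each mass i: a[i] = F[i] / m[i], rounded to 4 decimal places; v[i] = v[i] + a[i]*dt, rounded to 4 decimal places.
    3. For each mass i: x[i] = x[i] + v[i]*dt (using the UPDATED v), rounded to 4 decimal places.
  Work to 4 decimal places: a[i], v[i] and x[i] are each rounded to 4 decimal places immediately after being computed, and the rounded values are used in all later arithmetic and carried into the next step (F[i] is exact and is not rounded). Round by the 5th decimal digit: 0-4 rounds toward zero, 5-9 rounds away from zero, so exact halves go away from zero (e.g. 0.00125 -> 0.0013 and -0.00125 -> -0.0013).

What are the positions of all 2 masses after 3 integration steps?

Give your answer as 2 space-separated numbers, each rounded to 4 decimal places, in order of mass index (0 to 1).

Answer: 6.4758 11.3274

Derivation:
Step 0: x=[7.0000 11.0000] v=[0.0000 0.0000]
Step 1: x=[6.9063 11.0625] v=[-0.3750 0.2500]
Step 2: x=[6.7266 11.1778] v=[-0.7188 0.4610]
Step 3: x=[6.4758 11.3274] v=[-1.0032 0.5982]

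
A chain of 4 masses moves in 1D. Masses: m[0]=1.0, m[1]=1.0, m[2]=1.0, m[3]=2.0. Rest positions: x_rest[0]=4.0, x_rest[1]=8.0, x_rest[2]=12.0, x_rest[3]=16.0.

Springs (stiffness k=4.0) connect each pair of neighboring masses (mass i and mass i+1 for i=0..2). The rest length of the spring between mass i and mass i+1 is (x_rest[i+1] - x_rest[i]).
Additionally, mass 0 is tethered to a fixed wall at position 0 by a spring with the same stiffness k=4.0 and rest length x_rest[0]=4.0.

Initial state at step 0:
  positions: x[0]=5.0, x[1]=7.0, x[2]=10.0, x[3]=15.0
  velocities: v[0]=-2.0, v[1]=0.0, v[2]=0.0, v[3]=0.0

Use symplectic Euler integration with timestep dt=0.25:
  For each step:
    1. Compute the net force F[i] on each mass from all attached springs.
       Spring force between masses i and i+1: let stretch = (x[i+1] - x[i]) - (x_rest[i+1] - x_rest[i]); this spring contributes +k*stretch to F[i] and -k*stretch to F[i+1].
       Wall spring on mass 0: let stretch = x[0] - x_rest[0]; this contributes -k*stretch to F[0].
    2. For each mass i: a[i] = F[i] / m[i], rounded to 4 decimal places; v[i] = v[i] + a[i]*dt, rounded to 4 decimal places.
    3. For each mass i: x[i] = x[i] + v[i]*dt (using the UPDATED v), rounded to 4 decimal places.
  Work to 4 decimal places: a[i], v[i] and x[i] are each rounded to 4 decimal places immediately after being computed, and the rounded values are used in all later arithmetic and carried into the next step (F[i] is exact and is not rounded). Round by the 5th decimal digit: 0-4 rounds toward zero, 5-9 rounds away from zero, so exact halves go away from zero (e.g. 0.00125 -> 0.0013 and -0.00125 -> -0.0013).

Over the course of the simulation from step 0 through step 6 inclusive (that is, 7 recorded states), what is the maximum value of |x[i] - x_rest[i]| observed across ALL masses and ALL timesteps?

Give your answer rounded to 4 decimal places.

Step 0: x=[5.0000 7.0000 10.0000 15.0000] v=[-2.0000 0.0000 0.0000 0.0000]
Step 1: x=[3.7500 7.2500 10.5000 14.8750] v=[-5.0000 1.0000 2.0000 -0.5000]
Step 2: x=[2.4375 7.4375 11.2813 14.7031] v=[-5.2500 0.7500 3.1250 -0.6875]
Step 3: x=[1.7656 7.3360 11.9571 14.6035] v=[-2.6875 -0.4062 2.7030 -0.3984]
Step 4: x=[2.0449 6.9971 12.1392 14.6731] v=[1.1173 -1.3555 0.7283 0.2784]
Step 5: x=[3.0511 6.7057 11.6692 14.9260] v=[4.0246 -1.1656 -1.8799 1.0115]
Step 6: x=[4.2081 6.7415 10.7726 15.2718] v=[4.6281 0.1433 -3.5866 1.3831]
Max displacement = 2.2344

Answer: 2.2344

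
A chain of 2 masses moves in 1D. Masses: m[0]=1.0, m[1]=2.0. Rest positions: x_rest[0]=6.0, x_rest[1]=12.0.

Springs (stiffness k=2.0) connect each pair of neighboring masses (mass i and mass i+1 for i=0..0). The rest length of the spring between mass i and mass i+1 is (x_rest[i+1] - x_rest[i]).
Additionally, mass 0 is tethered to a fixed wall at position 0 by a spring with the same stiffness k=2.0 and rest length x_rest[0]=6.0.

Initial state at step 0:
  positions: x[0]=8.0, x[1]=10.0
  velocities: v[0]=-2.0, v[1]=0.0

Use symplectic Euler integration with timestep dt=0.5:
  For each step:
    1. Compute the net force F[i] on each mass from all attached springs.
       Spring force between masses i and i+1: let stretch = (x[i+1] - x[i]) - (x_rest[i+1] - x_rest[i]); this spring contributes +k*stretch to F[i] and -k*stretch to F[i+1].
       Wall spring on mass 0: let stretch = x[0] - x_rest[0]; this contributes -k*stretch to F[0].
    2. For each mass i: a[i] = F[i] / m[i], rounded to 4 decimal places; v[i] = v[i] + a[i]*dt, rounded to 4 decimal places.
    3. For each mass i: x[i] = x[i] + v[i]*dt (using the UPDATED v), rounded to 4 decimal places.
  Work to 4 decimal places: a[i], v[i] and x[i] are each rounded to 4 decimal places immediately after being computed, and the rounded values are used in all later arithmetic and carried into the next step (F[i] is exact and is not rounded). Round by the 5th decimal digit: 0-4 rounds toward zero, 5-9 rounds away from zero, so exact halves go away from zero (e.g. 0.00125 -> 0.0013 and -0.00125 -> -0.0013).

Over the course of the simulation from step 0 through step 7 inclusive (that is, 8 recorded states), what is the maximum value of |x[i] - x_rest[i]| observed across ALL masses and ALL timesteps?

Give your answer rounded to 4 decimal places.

Answer: 4.5000

Derivation:
Step 0: x=[8.0000 10.0000] v=[-2.0000 0.0000]
Step 1: x=[4.0000 11.0000] v=[-8.0000 2.0000]
Step 2: x=[1.5000 11.7500] v=[-5.0000 1.5000]
Step 3: x=[3.3750 11.4375] v=[3.7500 -0.6250]
Step 4: x=[7.5938 10.6094] v=[8.4375 -1.6563]
Step 5: x=[9.5235 10.5274] v=[3.8593 -0.1641]
Step 6: x=[7.1934 11.6944] v=[-4.6603 2.3340]
Step 7: x=[3.5171 13.2362] v=[-7.3527 3.0835]
Max displacement = 4.5000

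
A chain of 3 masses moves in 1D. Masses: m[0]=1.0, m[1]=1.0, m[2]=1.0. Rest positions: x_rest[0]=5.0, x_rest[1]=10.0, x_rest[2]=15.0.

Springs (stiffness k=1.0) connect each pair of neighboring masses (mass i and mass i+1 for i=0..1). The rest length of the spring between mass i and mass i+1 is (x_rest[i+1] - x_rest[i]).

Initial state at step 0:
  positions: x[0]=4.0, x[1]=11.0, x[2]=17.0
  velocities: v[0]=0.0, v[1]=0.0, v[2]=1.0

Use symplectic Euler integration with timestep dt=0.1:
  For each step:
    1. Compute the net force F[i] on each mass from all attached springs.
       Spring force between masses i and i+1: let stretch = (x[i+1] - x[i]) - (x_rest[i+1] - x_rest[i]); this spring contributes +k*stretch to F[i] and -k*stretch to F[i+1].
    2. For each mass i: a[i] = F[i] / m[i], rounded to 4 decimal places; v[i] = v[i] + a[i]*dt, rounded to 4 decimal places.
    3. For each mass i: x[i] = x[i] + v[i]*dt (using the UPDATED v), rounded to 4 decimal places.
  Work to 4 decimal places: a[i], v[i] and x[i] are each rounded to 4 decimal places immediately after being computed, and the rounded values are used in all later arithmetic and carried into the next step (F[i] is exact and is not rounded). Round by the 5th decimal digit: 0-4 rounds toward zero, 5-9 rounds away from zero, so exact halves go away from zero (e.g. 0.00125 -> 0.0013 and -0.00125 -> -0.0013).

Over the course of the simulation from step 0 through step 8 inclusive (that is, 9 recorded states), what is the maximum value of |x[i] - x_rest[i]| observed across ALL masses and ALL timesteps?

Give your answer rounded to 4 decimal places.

Answer: 2.3671

Derivation:
Step 0: x=[4.0000 11.0000 17.0000] v=[0.0000 0.0000 1.0000]
Step 1: x=[4.0200 10.9900 17.0900] v=[0.2000 -0.1000 0.9000]
Step 2: x=[4.0597 10.9713 17.1690] v=[0.3970 -0.1870 0.7900]
Step 3: x=[4.1185 10.9455 17.2360] v=[0.5882 -0.2584 0.6702]
Step 4: x=[4.1956 10.9143 17.2901] v=[0.7709 -0.3121 0.5412]
Step 5: x=[4.2899 10.8797 17.3305] v=[0.9428 -0.3464 0.4036]
Step 6: x=[4.4001 10.8437 17.3564] v=[1.1018 -0.3603 0.2585]
Step 7: x=[4.5247 10.8084 17.3671] v=[1.2462 -0.3534 0.1072]
Step 8: x=[4.6622 10.7758 17.3622] v=[1.3746 -0.3259 -0.0487]
Max displacement = 2.3671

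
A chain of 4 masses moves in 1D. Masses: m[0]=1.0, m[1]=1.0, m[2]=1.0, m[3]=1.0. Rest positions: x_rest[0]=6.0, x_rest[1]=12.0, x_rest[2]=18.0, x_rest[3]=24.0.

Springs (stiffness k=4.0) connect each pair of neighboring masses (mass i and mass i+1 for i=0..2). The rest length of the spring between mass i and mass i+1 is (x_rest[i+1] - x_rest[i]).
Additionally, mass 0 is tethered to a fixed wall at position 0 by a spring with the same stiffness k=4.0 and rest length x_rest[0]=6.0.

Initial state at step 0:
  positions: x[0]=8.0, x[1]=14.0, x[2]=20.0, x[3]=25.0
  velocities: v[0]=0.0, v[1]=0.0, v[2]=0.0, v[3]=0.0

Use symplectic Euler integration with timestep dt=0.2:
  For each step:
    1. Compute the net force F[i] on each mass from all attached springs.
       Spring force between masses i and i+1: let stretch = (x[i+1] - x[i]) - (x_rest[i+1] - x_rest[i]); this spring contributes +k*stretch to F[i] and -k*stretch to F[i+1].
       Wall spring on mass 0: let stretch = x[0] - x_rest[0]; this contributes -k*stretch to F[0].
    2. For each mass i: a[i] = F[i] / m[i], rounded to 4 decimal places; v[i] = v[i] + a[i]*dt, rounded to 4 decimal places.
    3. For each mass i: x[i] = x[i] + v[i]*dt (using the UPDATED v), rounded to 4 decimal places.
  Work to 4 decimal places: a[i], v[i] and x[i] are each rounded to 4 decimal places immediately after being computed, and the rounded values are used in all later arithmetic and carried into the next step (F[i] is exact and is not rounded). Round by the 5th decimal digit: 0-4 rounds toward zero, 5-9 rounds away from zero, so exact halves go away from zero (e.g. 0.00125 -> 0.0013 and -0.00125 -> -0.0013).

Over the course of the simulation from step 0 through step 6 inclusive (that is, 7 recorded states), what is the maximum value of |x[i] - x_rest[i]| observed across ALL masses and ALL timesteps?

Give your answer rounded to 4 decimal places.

Step 0: x=[8.0000 14.0000 20.0000 25.0000] v=[0.0000 0.0000 0.0000 0.0000]
Step 1: x=[7.6800 14.0000 19.8400 25.1600] v=[-1.6000 0.0000 -0.8000 0.8000]
Step 2: x=[7.1424 13.9232 19.5968 25.4288] v=[-2.6880 -0.3840 -1.2160 1.3440]
Step 3: x=[6.5469 13.6692 19.3789 25.7245] v=[-2.9773 -1.2698 -1.0893 1.4784]
Step 4: x=[6.0435 13.1892 19.2628 25.9649] v=[-2.5170 -2.3999 -0.5806 1.2019]
Step 5: x=[5.7165 12.5377 19.2472 26.0929] v=[-1.6352 -3.2576 -0.0778 0.6402]
Step 6: x=[5.5662 11.8683 19.2534 26.0856] v=[-0.7514 -3.3470 0.0312 -0.0364]
Max displacement = 2.0929

Answer: 2.0929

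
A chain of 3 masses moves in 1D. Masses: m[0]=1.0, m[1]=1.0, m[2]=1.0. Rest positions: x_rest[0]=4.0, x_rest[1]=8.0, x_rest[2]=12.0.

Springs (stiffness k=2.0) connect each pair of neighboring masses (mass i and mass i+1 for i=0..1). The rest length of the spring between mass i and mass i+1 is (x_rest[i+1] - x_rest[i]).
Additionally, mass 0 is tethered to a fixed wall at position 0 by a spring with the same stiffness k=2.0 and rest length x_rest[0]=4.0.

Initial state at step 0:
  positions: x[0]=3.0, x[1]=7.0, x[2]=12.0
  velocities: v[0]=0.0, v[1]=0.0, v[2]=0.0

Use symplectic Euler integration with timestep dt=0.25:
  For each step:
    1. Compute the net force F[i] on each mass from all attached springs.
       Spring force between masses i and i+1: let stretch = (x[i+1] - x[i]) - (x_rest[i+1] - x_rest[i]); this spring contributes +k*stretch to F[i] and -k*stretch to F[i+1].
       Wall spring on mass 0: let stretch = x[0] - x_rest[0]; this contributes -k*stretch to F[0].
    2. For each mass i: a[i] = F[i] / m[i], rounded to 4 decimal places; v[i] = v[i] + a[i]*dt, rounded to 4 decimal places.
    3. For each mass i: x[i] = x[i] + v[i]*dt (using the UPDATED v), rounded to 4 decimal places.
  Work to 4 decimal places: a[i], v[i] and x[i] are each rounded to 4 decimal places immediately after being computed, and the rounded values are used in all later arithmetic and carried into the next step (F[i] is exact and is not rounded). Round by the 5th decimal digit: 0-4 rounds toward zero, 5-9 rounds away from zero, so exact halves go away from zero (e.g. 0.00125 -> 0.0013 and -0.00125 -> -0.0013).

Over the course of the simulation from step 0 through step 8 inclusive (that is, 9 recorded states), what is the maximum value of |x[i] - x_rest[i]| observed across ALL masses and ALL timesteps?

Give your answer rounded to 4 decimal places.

Step 0: x=[3.0000 7.0000 12.0000] v=[0.0000 0.0000 0.0000]
Step 1: x=[3.1250 7.1250 11.8750] v=[0.5000 0.5000 -0.5000]
Step 2: x=[3.3594 7.3438 11.6563] v=[0.9375 0.8750 -0.8750]
Step 3: x=[3.6719 7.6036 11.3985] v=[1.2500 1.0391 -1.0313]
Step 4: x=[4.0169 7.8463 11.1663] v=[1.3799 0.9707 -0.9288]
Step 5: x=[4.3385 8.0253 11.0191] v=[1.2862 0.7160 -0.5888]
Step 6: x=[4.5786 8.1177 10.9977] v=[0.9604 0.3695 -0.0857]
Step 7: x=[4.6888 8.1277 11.1163] v=[0.4407 0.0400 0.4743]
Step 8: x=[4.6427 8.0814 11.3613] v=[-0.1843 -0.1852 0.9800]
Max displacement = 1.0023

Answer: 1.0023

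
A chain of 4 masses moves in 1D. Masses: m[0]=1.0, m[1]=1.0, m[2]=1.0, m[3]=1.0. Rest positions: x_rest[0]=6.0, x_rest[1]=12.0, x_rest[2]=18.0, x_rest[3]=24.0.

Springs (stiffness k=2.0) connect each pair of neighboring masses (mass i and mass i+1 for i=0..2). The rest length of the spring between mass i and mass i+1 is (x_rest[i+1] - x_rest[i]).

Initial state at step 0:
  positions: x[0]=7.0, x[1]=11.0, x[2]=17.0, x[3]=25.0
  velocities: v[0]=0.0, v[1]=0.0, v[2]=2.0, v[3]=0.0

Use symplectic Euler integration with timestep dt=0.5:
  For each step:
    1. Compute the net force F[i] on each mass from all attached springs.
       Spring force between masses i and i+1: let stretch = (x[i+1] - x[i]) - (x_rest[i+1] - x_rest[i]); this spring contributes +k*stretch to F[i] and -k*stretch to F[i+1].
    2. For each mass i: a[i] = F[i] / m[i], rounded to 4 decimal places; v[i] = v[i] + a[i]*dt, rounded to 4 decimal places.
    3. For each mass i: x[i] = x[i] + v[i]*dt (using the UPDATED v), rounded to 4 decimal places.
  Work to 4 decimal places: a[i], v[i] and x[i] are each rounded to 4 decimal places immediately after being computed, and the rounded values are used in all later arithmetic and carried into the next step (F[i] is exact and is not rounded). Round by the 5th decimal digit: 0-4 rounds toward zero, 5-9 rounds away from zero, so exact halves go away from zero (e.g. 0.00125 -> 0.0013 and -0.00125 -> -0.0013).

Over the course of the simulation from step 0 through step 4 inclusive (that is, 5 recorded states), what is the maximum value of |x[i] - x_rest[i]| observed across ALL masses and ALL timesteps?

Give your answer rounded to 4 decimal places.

Step 0: x=[7.0000 11.0000 17.0000 25.0000] v=[0.0000 0.0000 2.0000 0.0000]
Step 1: x=[6.0000 12.0000 19.0000 24.0000] v=[-2.0000 2.0000 4.0000 -2.0000]
Step 2: x=[5.0000 13.5000 20.0000 23.5000] v=[-2.0000 3.0000 2.0000 -1.0000]
Step 3: x=[5.2500 14.0000 19.5000 24.2500] v=[0.5000 1.0000 -1.0000 1.5000]
Step 4: x=[6.8750 12.8750 18.6250 25.6250] v=[3.2500 -2.2500 -1.7500 2.7500]
Max displacement = 2.0000

Answer: 2.0000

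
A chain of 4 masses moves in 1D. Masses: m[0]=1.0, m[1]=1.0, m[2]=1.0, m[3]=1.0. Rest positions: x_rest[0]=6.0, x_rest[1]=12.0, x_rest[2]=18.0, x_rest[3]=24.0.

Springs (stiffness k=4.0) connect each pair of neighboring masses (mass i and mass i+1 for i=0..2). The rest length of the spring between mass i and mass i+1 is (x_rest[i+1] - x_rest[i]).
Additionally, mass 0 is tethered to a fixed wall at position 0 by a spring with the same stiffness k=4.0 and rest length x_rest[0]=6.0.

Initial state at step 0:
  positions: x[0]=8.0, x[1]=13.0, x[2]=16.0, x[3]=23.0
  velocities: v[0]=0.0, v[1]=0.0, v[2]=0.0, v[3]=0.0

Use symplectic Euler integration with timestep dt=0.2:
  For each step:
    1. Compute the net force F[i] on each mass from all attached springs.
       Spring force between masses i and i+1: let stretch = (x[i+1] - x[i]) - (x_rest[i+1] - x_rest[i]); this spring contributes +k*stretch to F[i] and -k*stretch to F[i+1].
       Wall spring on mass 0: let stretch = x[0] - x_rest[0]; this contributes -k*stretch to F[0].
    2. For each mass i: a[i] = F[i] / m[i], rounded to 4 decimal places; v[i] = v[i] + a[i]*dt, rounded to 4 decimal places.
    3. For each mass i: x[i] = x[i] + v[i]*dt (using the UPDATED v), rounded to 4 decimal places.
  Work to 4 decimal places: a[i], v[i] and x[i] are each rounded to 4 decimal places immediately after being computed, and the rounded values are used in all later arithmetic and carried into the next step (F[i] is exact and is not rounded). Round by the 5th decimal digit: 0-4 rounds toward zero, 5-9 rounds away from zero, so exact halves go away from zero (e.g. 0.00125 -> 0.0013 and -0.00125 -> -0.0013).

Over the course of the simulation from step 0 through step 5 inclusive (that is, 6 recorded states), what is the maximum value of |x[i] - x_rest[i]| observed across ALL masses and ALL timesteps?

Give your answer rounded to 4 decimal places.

Answer: 2.0160

Derivation:
Step 0: x=[8.0000 13.0000 16.0000 23.0000] v=[0.0000 0.0000 0.0000 0.0000]
Step 1: x=[7.5200 12.6800 16.6400 22.8400] v=[-2.4000 -1.6000 3.2000 -0.8000]
Step 2: x=[6.6624 12.1680 17.6384 22.6480] v=[-4.2880 -2.5600 4.9920 -0.9600]
Step 3: x=[5.6197 11.6504 18.5631 22.6145] v=[-5.2134 -2.5882 4.6234 -0.1677]
Step 4: x=[4.6428 11.2739 19.0300 22.8927] v=[-4.8846 -1.8826 2.3344 1.3912]
Step 5: x=[3.9840 11.0774 18.8739 23.5129] v=[-3.2940 -0.9826 -0.7803 3.1010]
Max displacement = 2.0160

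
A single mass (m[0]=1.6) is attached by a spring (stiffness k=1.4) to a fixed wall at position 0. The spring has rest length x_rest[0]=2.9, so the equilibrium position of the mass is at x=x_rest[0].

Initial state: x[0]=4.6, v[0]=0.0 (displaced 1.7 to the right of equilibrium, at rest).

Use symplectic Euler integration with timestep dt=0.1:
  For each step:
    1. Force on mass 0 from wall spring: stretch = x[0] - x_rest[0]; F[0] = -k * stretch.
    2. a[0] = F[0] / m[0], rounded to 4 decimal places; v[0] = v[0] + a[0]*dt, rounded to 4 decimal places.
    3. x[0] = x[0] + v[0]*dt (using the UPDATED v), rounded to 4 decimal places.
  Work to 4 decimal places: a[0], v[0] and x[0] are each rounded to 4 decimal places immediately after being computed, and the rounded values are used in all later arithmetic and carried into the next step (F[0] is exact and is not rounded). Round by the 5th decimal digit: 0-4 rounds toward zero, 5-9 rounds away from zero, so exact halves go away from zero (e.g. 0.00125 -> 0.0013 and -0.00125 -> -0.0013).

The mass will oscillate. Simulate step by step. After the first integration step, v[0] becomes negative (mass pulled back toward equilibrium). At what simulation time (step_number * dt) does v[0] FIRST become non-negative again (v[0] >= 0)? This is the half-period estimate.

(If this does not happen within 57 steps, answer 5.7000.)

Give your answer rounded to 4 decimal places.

Answer: 3.4000

Derivation:
Step 0: x=[4.6000] v=[0.0000]
Step 1: x=[4.5851] v=[-0.1488]
Step 2: x=[4.5555] v=[-0.2963]
Step 3: x=[4.5114] v=[-0.4412]
Step 4: x=[4.4532] v=[-0.5822]
Step 5: x=[4.3814] v=[-0.7181]
Step 6: x=[4.2966] v=[-0.8477]
Step 7: x=[4.1996] v=[-0.9699]
Step 8: x=[4.0912] v=[-1.0836]
Step 9: x=[3.9724] v=[-1.1878]
Step 10: x=[3.8442] v=[-1.2816]
Step 11: x=[3.7078] v=[-1.3642]
Step 12: x=[3.5643] v=[-1.4349]
Step 13: x=[3.4150] v=[-1.4930]
Step 14: x=[3.2612] v=[-1.5381]
Step 15: x=[3.1042] v=[-1.5697]
Step 16: x=[2.9454] v=[-1.5876]
Step 17: x=[2.7862] v=[-1.5916]
Step 18: x=[2.6280] v=[-1.5816]
Step 19: x=[2.4722] v=[-1.5578]
Step 20: x=[2.3202] v=[-1.5204]
Step 21: x=[2.1732] v=[-1.4697]
Step 22: x=[2.0326] v=[-1.4061]
Step 23: x=[1.8996] v=[-1.3302]
Step 24: x=[1.7753] v=[-1.2427]
Step 25: x=[1.6609] v=[-1.1443]
Step 26: x=[1.5573] v=[-1.0359]
Step 27: x=[1.4655] v=[-0.9184]
Step 28: x=[1.3862] v=[-0.7929]
Step 29: x=[1.3202] v=[-0.6604]
Step 30: x=[1.2680] v=[-0.5222]
Step 31: x=[1.2301] v=[-0.3794]
Step 32: x=[1.2068] v=[-0.2333]
Step 33: x=[1.1983] v=[-0.0851]
Step 34: x=[1.2047] v=[0.0638]
First v>=0 after going negative at step 34, time=3.4000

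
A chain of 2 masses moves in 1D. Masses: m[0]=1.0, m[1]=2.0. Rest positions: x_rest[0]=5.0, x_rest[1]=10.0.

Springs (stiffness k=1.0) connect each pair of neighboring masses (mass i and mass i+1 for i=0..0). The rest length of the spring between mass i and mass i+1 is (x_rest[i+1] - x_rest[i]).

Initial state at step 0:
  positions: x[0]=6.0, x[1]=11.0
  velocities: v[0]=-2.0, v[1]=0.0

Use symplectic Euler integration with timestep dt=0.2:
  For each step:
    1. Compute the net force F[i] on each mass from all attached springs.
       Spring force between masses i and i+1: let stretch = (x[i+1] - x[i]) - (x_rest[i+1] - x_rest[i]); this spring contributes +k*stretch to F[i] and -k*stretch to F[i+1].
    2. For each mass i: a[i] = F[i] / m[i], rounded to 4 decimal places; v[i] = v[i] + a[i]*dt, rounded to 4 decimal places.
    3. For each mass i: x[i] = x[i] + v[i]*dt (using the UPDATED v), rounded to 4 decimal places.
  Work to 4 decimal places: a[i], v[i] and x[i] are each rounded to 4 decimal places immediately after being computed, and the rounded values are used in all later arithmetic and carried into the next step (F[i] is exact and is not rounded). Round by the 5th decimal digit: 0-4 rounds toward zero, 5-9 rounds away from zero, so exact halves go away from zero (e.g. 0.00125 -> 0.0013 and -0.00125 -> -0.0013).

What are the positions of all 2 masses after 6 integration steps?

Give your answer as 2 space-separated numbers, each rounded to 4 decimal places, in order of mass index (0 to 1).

Step 0: x=[6.0000 11.0000] v=[-2.0000 0.0000]
Step 1: x=[5.6000 11.0000] v=[-2.0000 0.0000]
Step 2: x=[5.2160 10.9920] v=[-1.9200 -0.0400]
Step 3: x=[4.8630 10.9685] v=[-1.7648 -0.1176]
Step 4: x=[4.5543 10.9229] v=[-1.5437 -0.2282]
Step 5: x=[4.3003 10.8499] v=[-1.2700 -0.3651]
Step 6: x=[4.1083 10.7459] v=[-0.9601 -0.5201]

Answer: 4.1083 10.7459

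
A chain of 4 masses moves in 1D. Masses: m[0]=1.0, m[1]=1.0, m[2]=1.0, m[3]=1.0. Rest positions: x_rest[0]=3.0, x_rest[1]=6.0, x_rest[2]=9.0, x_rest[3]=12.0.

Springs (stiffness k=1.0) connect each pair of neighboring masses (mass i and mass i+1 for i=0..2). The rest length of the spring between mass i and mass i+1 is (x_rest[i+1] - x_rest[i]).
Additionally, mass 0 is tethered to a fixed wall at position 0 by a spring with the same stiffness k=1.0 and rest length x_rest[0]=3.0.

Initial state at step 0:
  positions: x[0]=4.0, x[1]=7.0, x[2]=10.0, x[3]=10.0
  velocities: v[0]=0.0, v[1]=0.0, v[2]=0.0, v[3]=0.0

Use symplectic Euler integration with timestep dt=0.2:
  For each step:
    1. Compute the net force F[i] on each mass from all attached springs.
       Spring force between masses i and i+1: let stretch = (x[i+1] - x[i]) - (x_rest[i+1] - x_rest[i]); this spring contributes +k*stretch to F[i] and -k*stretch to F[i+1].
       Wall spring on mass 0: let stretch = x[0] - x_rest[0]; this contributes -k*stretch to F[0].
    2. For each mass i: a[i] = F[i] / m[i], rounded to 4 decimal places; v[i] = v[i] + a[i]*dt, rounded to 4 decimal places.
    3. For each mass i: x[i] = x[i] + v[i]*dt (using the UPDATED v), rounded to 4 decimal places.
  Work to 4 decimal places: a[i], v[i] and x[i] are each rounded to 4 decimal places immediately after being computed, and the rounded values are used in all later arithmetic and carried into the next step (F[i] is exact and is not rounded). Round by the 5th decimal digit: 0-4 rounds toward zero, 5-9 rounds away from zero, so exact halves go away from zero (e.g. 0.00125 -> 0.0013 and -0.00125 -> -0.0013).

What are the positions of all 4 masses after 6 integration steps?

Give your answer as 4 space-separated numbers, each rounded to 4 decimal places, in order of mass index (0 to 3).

Step 0: x=[4.0000 7.0000 10.0000 10.0000] v=[0.0000 0.0000 0.0000 0.0000]
Step 1: x=[3.9600 7.0000 9.8800 10.1200] v=[-0.2000 0.0000 -0.6000 0.6000]
Step 2: x=[3.8832 6.9936 9.6544 10.3504] v=[-0.3840 -0.0320 -1.1280 1.1520]
Step 3: x=[3.7755 6.9692 9.3502 10.6730] v=[-0.5386 -0.1219 -1.5210 1.6128]
Step 4: x=[3.6445 6.9123 9.0037 11.0626] v=[-0.6550 -0.2844 -1.7326 1.9482]
Step 5: x=[3.4984 6.8084 8.6559 11.4899] v=[-0.7303 -0.5197 -1.7391 2.1364]
Step 6: x=[3.3448 6.6460 8.3475 11.9238] v=[-0.7680 -0.8122 -1.5418 2.1696]

Answer: 3.3448 6.6460 8.3475 11.9238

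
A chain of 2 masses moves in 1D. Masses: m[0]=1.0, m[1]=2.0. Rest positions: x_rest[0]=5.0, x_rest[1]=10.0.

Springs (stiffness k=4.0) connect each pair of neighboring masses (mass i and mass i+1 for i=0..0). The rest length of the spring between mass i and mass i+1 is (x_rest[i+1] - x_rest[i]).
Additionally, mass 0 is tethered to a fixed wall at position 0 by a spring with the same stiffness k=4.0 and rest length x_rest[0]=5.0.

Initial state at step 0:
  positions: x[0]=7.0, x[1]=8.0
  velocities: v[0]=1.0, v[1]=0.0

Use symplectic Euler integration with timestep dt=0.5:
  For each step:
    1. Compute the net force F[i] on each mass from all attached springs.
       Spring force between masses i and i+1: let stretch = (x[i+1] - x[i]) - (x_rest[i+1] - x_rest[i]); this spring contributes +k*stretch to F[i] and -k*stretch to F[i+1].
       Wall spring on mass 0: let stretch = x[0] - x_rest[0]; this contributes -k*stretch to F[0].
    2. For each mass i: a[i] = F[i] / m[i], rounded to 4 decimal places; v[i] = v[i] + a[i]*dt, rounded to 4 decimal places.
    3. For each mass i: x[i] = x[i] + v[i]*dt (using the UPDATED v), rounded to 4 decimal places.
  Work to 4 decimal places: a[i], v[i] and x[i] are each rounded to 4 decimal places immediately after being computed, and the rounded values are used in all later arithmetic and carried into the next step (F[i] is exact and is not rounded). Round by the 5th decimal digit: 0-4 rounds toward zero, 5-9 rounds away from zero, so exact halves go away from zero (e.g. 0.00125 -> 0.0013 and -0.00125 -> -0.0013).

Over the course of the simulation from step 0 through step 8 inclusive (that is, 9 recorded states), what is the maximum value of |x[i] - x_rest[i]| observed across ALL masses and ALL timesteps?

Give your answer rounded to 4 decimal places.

Step 0: x=[7.0000 8.0000] v=[1.0000 0.0000]
Step 1: x=[1.5000 10.0000] v=[-11.0000 4.0000]
Step 2: x=[3.0000 10.2500] v=[3.0000 0.5000]
Step 3: x=[8.7500 9.3750] v=[11.5000 -1.7500]
Step 4: x=[6.3750 10.6875] v=[-4.7500 2.6250]
Step 5: x=[1.9375 12.3438] v=[-8.8750 3.3125]
Step 6: x=[5.9688 11.2969] v=[8.0626 -2.0938]
Step 7: x=[9.3594 10.0860] v=[6.7812 -2.4219]
Step 8: x=[4.1172 11.0118] v=[-10.4844 1.8515]
Max displacement = 4.3594

Answer: 4.3594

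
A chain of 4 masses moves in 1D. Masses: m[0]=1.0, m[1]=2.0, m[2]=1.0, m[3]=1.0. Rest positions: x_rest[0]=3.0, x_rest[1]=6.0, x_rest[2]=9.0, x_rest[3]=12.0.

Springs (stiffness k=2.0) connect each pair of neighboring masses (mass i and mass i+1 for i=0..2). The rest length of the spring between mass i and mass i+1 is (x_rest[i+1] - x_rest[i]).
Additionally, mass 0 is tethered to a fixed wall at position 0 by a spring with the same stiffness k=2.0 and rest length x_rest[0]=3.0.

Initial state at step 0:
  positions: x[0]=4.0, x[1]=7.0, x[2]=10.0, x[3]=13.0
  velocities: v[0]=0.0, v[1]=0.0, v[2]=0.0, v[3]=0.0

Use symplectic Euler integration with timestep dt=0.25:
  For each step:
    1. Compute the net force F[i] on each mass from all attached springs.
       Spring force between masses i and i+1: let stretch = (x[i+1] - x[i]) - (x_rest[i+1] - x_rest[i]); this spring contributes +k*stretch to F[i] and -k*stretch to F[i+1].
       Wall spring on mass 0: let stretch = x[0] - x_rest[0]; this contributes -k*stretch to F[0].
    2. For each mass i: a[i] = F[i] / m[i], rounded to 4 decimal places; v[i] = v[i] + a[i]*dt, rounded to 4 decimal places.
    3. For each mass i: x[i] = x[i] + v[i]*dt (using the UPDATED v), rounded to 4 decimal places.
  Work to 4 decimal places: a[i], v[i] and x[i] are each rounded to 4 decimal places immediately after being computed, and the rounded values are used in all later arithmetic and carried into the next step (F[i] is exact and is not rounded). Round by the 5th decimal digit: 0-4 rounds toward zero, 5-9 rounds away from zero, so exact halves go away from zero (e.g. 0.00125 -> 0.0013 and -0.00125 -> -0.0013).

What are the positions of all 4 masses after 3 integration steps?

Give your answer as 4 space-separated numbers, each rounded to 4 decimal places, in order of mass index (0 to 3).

Step 0: x=[4.0000 7.0000 10.0000 13.0000] v=[0.0000 0.0000 0.0000 0.0000]
Step 1: x=[3.8750 7.0000 10.0000 13.0000] v=[-0.5000 0.0000 0.0000 0.0000]
Step 2: x=[3.6563 6.9922 10.0000 13.0000] v=[-0.8750 -0.0313 0.0000 0.0000]
Step 3: x=[3.3975 6.9639 9.9990 13.0000] v=[-1.0352 -0.1133 -0.0039 0.0000]

Answer: 3.3975 6.9639 9.9990 13.0000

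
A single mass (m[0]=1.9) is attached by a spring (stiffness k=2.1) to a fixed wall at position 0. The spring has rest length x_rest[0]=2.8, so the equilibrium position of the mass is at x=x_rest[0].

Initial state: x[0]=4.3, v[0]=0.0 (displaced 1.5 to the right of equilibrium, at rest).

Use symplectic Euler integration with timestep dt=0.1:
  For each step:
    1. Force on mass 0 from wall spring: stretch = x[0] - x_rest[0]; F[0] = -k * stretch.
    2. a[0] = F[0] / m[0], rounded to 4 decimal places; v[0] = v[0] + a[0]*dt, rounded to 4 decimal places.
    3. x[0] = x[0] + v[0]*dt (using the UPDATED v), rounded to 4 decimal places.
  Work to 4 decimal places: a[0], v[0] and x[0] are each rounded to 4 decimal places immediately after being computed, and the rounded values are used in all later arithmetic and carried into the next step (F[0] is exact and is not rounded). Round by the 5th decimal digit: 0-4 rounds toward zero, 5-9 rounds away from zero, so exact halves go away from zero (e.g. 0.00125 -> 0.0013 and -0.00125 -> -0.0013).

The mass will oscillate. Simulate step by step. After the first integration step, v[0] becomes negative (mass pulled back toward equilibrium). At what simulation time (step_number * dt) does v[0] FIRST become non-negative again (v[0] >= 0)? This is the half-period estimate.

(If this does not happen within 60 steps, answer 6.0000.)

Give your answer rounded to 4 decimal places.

Answer: 3.0000

Derivation:
Step 0: x=[4.3000] v=[0.0000]
Step 1: x=[4.2834] v=[-0.1658]
Step 2: x=[4.2504] v=[-0.3298]
Step 3: x=[4.2014] v=[-0.4901]
Step 4: x=[4.1369] v=[-0.6450]
Step 5: x=[4.0576] v=[-0.7928]
Step 6: x=[3.9644] v=[-0.9318]
Step 7: x=[3.8584] v=[-1.0605]
Step 8: x=[3.7407] v=[-1.1775]
Step 9: x=[3.6126] v=[-1.2815]
Step 10: x=[3.4755] v=[-1.3713]
Step 11: x=[3.3309] v=[-1.4460]
Step 12: x=[3.1804] v=[-1.5047]
Step 13: x=[3.0257] v=[-1.5467]
Step 14: x=[2.8685] v=[-1.5717]
Step 15: x=[2.7106] v=[-1.5793]
Step 16: x=[2.5537] v=[-1.5694]
Step 17: x=[2.3995] v=[-1.5422]
Step 18: x=[2.2497] v=[-1.4979]
Step 19: x=[2.1060] v=[-1.4371]
Step 20: x=[1.9700] v=[-1.3604]
Step 21: x=[1.8431] v=[-1.2687]
Step 22: x=[1.7268] v=[-1.1629]
Step 23: x=[1.6224] v=[-1.0443]
Step 24: x=[1.5310] v=[-0.9141]
Step 25: x=[1.4536] v=[-0.7738]
Step 26: x=[1.3911] v=[-0.6250]
Step 27: x=[1.3442] v=[-0.4693]
Step 28: x=[1.3134] v=[-0.3084]
Step 29: x=[1.2990] v=[-0.1441]
Step 30: x=[1.3012] v=[0.0218]
First v>=0 after going negative at step 30, time=3.0000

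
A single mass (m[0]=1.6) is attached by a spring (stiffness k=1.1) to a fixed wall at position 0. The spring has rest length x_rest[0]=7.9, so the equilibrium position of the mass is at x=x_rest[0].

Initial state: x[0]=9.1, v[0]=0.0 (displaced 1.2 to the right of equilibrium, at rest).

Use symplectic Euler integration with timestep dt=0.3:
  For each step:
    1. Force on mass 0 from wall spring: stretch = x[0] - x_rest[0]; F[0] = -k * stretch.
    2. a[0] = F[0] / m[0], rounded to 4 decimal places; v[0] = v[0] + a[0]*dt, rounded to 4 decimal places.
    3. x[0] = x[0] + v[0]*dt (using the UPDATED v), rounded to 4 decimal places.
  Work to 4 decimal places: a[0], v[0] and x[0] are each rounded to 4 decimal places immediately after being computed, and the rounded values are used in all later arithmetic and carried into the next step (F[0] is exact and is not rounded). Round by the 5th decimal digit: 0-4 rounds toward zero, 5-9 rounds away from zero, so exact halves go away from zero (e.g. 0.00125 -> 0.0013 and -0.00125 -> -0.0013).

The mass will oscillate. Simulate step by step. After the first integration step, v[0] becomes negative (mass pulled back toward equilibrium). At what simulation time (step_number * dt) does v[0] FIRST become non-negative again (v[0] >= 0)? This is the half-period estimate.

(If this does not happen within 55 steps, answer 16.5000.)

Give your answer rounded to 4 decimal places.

Answer: 3.9000

Derivation:
Step 0: x=[9.1000] v=[0.0000]
Step 1: x=[9.0258] v=[-0.2475]
Step 2: x=[8.8819] v=[-0.4797]
Step 3: x=[8.6772] v=[-0.6822]
Step 4: x=[8.4245] v=[-0.8425]
Step 5: x=[8.1393] v=[-0.9507]
Step 6: x=[7.8393] v=[-1.0001]
Step 7: x=[7.5430] v=[-0.9876]
Step 8: x=[7.2688] v=[-0.9140]
Step 9: x=[7.0337] v=[-0.7838]
Step 10: x=[6.8522] v=[-0.6051]
Step 11: x=[6.7355] v=[-0.3890]
Step 12: x=[6.6909] v=[-0.1488]
Step 13: x=[6.7211] v=[0.1006]
First v>=0 after going negative at step 13, time=3.9000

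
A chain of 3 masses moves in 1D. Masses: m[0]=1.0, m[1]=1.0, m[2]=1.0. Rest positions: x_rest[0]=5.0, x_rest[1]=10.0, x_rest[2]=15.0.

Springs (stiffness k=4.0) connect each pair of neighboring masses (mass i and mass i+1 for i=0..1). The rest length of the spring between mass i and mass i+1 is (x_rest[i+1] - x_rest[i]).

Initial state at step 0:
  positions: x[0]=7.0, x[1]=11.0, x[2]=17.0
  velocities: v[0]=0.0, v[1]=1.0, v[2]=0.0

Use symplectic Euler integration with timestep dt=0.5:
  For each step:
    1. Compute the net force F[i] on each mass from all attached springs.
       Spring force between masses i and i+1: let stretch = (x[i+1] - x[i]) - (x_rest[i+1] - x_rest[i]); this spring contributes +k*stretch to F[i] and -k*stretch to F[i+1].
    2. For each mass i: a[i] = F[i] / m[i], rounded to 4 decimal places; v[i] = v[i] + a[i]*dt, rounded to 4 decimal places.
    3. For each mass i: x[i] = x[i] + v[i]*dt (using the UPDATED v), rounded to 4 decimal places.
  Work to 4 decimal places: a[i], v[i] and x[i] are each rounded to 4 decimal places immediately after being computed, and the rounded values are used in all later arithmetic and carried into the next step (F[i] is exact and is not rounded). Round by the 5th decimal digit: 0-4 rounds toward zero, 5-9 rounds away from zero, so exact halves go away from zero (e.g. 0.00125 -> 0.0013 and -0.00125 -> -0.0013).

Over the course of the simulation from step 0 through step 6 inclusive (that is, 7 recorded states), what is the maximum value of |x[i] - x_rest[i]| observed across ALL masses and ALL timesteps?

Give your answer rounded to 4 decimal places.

Answer: 4.0000

Derivation:
Step 0: x=[7.0000 11.0000 17.0000] v=[0.0000 1.0000 0.0000]
Step 1: x=[6.0000 13.5000 16.0000] v=[-2.0000 5.0000 -2.0000]
Step 2: x=[7.5000 11.0000 17.5000] v=[3.0000 -5.0000 3.0000]
Step 3: x=[7.5000 11.5000 17.5000] v=[0.0000 1.0000 0.0000]
Step 4: x=[6.5000 14.0000 16.5000] v=[-2.0000 5.0000 -2.0000]
Step 5: x=[8.0000 11.5000 18.0000] v=[3.0000 -5.0000 3.0000]
Step 6: x=[8.0000 12.0000 18.0000] v=[0.0000 1.0000 0.0000]
Max displacement = 4.0000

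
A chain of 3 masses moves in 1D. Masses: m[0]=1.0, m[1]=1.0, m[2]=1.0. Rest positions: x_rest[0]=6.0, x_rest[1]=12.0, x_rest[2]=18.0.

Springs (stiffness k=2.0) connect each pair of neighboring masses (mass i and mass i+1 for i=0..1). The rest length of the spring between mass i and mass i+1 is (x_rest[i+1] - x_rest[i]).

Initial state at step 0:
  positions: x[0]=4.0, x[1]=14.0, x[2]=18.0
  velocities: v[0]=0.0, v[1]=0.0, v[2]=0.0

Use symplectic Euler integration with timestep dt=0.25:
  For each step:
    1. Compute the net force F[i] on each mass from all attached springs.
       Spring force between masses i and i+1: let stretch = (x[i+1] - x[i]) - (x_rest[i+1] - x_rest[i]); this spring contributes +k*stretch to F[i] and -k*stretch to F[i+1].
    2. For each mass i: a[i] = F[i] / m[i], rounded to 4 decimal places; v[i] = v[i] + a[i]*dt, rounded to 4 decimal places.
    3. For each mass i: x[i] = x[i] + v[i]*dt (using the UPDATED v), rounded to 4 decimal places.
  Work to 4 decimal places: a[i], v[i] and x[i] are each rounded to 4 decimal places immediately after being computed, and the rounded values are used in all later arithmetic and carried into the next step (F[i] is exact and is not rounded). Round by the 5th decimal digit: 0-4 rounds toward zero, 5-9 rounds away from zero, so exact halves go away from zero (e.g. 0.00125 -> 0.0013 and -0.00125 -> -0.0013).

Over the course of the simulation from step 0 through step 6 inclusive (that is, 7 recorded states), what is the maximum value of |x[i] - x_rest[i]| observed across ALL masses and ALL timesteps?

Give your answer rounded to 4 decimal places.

Answer: 2.0183

Derivation:
Step 0: x=[4.0000 14.0000 18.0000] v=[0.0000 0.0000 0.0000]
Step 1: x=[4.5000 13.2500 18.2500] v=[2.0000 -3.0000 1.0000]
Step 2: x=[5.3438 12.0313 18.6250] v=[3.3750 -4.8750 1.5000]
Step 3: x=[6.2735 10.8008 18.9258] v=[3.7188 -4.9219 1.2032]
Step 4: x=[7.0191 10.0200 18.9610] v=[2.9825 -3.1231 0.1407]
Step 5: x=[7.3899 9.9817 18.6286] v=[1.4830 -0.1531 -1.3298]
Step 6: x=[7.3346 10.7003 17.9653] v=[-0.2211 2.8745 -2.6533]
Max displacement = 2.0183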